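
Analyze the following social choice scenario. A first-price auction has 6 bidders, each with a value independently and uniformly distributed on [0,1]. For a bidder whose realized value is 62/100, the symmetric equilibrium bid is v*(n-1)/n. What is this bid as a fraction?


Step 1: The symmetric BNE bidding function is b(v) = v * (n-1) / n
Step 2: Substitute v = 31/50 and n = 6
Step 3: b = 31/50 * 5/6
Step 4: b = 31/60

31/60


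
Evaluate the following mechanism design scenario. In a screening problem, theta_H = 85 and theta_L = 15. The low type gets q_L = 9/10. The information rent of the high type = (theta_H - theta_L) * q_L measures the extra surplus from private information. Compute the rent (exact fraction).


Step 1: theta_H - theta_L = 85 - 15 = 70
Step 2: Information rent = (theta_H - theta_L) * q_L
Step 3: = 70 * 9/10
Step 4: = 63

63


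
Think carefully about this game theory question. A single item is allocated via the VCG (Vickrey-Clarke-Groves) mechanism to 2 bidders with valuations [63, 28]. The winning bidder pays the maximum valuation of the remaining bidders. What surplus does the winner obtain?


Step 1: The winner is the agent with the highest value: agent 0 with value 63
Step 2: Values of other agents: [28]
Step 3: VCG payment = max of others' values = 28
Step 4: Surplus = 63 - 28 = 35

35


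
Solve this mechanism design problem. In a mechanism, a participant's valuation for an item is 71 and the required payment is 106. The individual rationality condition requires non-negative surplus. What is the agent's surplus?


Step 1: Surplus = value - payment = 71 - 106 = -35
Step 2: IR is violated (surplus < 0)

-35


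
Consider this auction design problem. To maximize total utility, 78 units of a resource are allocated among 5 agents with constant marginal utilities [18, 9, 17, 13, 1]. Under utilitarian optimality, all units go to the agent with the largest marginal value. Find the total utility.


Step 1: The marginal utilities are [18, 9, 17, 13, 1]
Step 2: The highest marginal utility is 18
Step 3: All 78 units go to that agent
Step 4: Total utility = 18 * 78 = 1404

1404


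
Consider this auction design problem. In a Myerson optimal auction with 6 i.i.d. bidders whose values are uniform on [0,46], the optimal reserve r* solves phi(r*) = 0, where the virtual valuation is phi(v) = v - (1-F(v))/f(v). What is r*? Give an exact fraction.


Step 1: For U[0,46], F(v) = v/46 and f(v) = 1/46
Step 2: phi(v) = v - (1 - v/46)/(1/46) = v - (46 - v) = 2v - 46
Step 3: Set phi(r*) = 0: 2r* - 46 = 0
Step 4: r* = 46/2 = 23 (the number of bidders n = 6 does not enter)

23


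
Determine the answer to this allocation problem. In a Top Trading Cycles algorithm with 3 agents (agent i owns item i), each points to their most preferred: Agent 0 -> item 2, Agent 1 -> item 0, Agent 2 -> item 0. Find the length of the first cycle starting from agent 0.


Step 1: Trace the pointer graph from agent 0: 0 -> 2 -> 0
Step 2: A cycle is detected when we revisit agent 0
Step 3: The cycle is: 0 -> 2 -> 0
Step 4: Cycle length = 2

2


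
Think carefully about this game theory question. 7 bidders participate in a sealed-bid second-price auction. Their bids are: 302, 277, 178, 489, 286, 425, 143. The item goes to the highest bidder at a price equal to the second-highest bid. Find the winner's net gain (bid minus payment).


Step 1: Sort bids in descending order: 489, 425, 302, 286, 277, 178, 143
Step 2: The winning bid is the highest: 489
Step 3: The payment equals the second-highest bid: 425
Step 4: Surplus = winner's bid - payment = 489 - 425 = 64

64


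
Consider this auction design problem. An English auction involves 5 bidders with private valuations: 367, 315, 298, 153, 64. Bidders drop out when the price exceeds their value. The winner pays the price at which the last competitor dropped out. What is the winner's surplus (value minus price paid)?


Step 1: Identify the highest value: 367
Step 2: Identify the second-highest value: 315
Step 3: The final price = second-highest value = 315
Step 4: Surplus = 367 - 315 = 52

52


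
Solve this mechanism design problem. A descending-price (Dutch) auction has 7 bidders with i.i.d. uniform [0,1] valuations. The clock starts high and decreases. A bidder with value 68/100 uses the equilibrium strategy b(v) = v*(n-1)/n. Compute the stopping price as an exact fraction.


Step 1: Dutch auctions are strategically equivalent to first-price auctions
Step 2: The equilibrium bid is b(v) = v*(n-1)/n
Step 3: b = 17/25 * 6/7
Step 4: b = 102/175

102/175


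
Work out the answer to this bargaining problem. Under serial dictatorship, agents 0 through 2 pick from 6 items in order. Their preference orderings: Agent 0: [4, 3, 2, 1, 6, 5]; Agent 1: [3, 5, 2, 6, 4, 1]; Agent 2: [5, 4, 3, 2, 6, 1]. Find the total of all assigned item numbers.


Step 1: Agent 0 picks item 4
Step 2: Agent 1 picks item 3
Step 3: Agent 2 picks item 5
Step 4: Sum = 4 + 3 + 5 = 12

12


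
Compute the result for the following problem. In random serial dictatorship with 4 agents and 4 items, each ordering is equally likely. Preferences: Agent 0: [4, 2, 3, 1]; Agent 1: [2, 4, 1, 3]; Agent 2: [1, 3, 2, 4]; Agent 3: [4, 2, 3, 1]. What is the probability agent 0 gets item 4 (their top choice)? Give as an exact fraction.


Step 1: Agent 0 wants item 4
Step 2: There are 24 possible orderings of agents
Step 3: In 12 orderings, agent 0 gets item 4
Step 4: Probability = 12/24 = 1/2

1/2


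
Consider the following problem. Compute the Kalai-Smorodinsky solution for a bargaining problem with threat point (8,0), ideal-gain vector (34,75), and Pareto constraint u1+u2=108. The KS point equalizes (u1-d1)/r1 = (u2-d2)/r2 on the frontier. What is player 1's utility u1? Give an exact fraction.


Step 1: At the KS point, (u1-d1)/r1 = (u2-d2)/r2 = t and u1+u2 = 108
Step 2: u1 = d1 + r1*t and u2 = d2 + r2*t, so (d1 + r1*t) + (d2 + r2*t) = 108
Step 3: t = (108 - 8 - 0)/(34 + 75) = 100/109
Step 4: u1 = d1 + r1*t = 8 + 34 * 100/109 = 4272/109
Step 5: (Check: u2 = d2 + r2*t = 7500/109; u1+u2 = 4272/109 + 7500/109 = 108, on the frontier.)

4272/109


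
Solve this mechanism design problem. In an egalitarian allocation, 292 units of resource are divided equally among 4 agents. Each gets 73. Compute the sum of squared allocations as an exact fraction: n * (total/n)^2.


Step 1: Each agent's share = 292/4 = 73
Step 2: Square of each share = (73)^2 = 5329
Step 3: Sum of squares = 4 * 5329 = 21316

21316


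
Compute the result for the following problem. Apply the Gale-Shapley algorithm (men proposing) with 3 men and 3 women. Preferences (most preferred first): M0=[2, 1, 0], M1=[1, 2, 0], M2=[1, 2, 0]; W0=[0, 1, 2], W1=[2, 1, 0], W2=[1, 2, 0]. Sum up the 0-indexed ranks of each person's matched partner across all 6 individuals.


Step 1: Run Gale-Shapley (men propose, women hold best offer):
  M0 proposes to W2; she accepts
  M1 proposes to W1; she accepts
  M2 proposes to W1; she switches from M1
  M1 proposes to W2; she switches from M0
  M0 proposes to W1; rejected
  M0 proposes to W0; she accepts
Step 2: Final matching: W0-M0, W1-M2, W2-M1
Step 3: 0-indexed ranks (man's rank of his match, then woman's): 2 + 0 + 0 + 0 + 1 + 0
Step 4: Total rank sum = 3

3


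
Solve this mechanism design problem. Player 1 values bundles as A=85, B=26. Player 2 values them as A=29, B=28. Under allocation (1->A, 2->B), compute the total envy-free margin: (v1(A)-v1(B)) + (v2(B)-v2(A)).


Step 1: Player 1's margin = v1(A) - v1(B) = 85 - 26 = 59
Step 2: Player 2's margin = v2(B) - v2(A) = 28 - 29 = -1
Step 3: Total margin = 59 + -1 = 58

58


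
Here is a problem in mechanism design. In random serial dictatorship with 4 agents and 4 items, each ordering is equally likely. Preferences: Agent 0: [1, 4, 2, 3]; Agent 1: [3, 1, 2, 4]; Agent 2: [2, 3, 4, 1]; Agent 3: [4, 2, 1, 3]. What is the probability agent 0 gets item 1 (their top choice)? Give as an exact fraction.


Step 1: Agent 0 wants item 1
Step 2: There are 24 possible orderings of agents
Step 3: In 24 orderings, agent 0 gets item 1
Step 4: Probability = 24/24 = 1

1


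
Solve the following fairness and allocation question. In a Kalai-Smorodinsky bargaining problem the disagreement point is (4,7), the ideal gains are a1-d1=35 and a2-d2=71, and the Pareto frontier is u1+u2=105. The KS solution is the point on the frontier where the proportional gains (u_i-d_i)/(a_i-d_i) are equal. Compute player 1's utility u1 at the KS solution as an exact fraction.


Step 1: At the KS point, (u1-d1)/r1 = (u2-d2)/r2 = t and u1+u2 = 105
Step 2: u1 = d1 + r1*t and u2 = d2 + r2*t, so (d1 + r1*t) + (d2 + r2*t) = 105
Step 3: t = (105 - 4 - 7)/(35 + 71) = 94/106 = 47/53
Step 4: u1 = d1 + r1*t = 4 + 35 * 47/53 = 1857/53
Step 5: (Check: u2 = d2 + r2*t = 3708/53; u1+u2 = 1857/53 + 3708/53 = 105, on the frontier.)

1857/53


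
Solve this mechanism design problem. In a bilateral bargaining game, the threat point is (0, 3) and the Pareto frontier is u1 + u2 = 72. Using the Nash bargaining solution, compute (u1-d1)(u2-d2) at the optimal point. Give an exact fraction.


Step 1: The Nash solution splits surplus symmetrically above the disagreement point
Step 2: u1 = (total + d1 - d2)/2 = (72 + 0 - 3)/2 = 69/2
Step 3: u2 = (total - d1 + d2)/2 = (72 - 0 + 3)/2 = 75/2
Step 4: Nash product = (69/2 - 0) * (75/2 - 3)
Step 5: = 69/2 * 69/2 = 4761/4

4761/4


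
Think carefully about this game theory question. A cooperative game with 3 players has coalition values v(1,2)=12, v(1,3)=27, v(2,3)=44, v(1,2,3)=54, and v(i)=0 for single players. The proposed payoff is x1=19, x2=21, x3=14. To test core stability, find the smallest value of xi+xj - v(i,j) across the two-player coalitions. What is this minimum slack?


Step 1: Slack for coalition (1,2): x1+x2 - v12 = 40 - 12 = 28
Step 2: Slack for coalition (1,3): x1+x3 - v13 = 33 - 27 = 6
Step 3: Slack for coalition (2,3): x2+x3 - v23 = 35 - 44 = -9
Step 4: Minimum slack = min(28, 6, -9) = -9, attained by (2,3); coalition (2,3) can block (slack < 0), so the allocation is not in the core

-9


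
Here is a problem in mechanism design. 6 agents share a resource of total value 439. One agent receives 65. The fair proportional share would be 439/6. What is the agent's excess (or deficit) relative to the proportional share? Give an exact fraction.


Step 1: Proportional share = 439/6
Step 2: Agent's actual allocation = 65
Step 3: Excess = 65 - 439/6 = -49/6

-49/6


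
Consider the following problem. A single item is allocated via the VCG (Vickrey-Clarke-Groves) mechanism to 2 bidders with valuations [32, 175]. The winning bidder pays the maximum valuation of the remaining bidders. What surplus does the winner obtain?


Step 1: The winner is the agent with the highest value: agent 1 with value 175
Step 2: Values of other agents: [32]
Step 3: VCG payment = max of others' values = 32
Step 4: Surplus = 175 - 32 = 143

143


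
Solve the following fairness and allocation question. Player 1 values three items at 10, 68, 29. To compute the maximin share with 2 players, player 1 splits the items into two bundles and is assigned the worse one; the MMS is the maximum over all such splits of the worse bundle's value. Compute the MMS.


Step 1: Item values = 10, 68, 29
Step 2: Enumerate all 2-bundle partitions and take the smaller bundle:
  Partition 1: {10} vs {68,29} -> bundles 10, 97; min = 10
  Partition 2: {68} vs {10,29} -> bundles 68, 39; min = 39
  Partition 3: {29} vs {10,68} -> bundles 29, 78; min = 29
Step 3: MMS = max(10, 39, 29) = 39

39


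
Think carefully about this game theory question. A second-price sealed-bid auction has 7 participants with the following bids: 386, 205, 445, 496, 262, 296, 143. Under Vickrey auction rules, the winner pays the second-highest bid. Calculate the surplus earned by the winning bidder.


Step 1: Sort bids in descending order: 496, 445, 386, 296, 262, 205, 143
Step 2: The winning bid is the highest: 496
Step 3: The payment equals the second-highest bid: 445
Step 4: Surplus = winner's bid - payment = 496 - 445 = 51

51


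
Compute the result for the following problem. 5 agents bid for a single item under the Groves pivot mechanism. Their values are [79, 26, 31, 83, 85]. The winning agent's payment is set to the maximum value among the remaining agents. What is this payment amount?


Step 1: The efficient winner is agent 4 with value 85
Step 2: Other agents' values: [79, 26, 31, 83]
Step 3: Pivot payment = max(others) = 83
Step 4: The winner pays 83

83


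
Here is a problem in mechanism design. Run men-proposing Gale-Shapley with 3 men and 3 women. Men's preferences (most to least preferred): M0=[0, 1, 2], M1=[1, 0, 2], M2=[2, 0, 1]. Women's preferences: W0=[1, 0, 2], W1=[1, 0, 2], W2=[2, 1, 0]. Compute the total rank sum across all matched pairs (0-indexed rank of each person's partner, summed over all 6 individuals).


Step 1: Run Gale-Shapley (men propose, women hold best offer):
  M0 proposes to W0; she accepts
  M1 proposes to W1; she accepts
  M2 proposes to W2; she accepts
Step 2: Final matching: W0-M0, W1-M1, W2-M2
Step 3: 0-indexed ranks (man's rank of his match, then woman's): 0 + 1 + 0 + 0 + 0 + 0
Step 4: Total rank sum = 1

1


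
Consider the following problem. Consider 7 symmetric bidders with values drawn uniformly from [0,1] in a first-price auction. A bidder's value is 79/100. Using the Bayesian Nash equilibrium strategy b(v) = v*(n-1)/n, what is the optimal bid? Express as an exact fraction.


Step 1: The symmetric BNE bidding function is b(v) = v * (n-1) / n
Step 2: Substitute v = 79/100 and n = 7
Step 3: b = 79/100 * 6/7
Step 4: b = 237/350

237/350


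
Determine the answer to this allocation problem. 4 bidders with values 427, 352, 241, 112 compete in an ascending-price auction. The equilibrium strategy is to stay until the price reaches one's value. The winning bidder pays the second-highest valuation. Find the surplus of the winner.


Step 1: Identify the highest value: 427
Step 2: Identify the second-highest value: 352
Step 3: The final price = second-highest value = 352
Step 4: Surplus = 427 - 352 = 75

75


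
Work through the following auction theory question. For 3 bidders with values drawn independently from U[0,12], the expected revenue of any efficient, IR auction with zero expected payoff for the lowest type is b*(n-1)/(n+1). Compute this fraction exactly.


Step 1: By Revenue Equivalence, expected revenue = b*(n-1)/(n+1)
Step 2: Substituting n = 3, b = 12
Step 3: Revenue = 12*(3-1)/(3+1) = 12*2/4
Step 4: Revenue = 24/4 = 6

6


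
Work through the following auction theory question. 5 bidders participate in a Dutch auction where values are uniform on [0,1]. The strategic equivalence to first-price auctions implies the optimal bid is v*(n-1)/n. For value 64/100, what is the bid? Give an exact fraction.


Step 1: Dutch auctions are strategically equivalent to first-price auctions
Step 2: The equilibrium bid is b(v) = v*(n-1)/n
Step 3: b = 16/25 * 4/5
Step 4: b = 64/125

64/125


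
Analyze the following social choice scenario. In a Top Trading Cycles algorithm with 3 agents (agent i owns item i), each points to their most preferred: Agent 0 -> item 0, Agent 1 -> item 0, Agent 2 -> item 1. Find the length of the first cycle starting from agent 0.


Step 1: Trace the pointer graph from agent 0: 0 -> 0
Step 2: A cycle is detected when we revisit agent 0
Step 3: The cycle is: 0 -> 0
Step 4: Cycle length = 1

1


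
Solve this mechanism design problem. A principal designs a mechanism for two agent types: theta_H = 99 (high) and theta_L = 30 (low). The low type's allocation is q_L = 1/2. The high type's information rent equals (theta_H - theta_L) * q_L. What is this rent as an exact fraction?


Step 1: theta_H - theta_L = 99 - 30 = 69
Step 2: Information rent = (theta_H - theta_L) * q_L
Step 3: = 69 * 1/2
Step 4: = 69/2

69/2


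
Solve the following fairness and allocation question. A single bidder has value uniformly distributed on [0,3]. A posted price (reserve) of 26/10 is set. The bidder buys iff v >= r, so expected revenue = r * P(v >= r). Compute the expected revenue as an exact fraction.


Step 1: Posted price r = 13/5, value support [0,3]
Step 2: P(v >= r) = (3 - 13/5)/3 = 2/15
Step 3: Expected revenue = r * P(v >= r) = 13/5 * 2/15
Step 4: Revenue = 26/75

26/75


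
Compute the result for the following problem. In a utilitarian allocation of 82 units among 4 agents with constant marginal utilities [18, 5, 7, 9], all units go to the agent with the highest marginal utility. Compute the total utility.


Step 1: The marginal utilities are [18, 5, 7, 9]
Step 2: The highest marginal utility is 18
Step 3: All 82 units go to that agent
Step 4: Total utility = 18 * 82 = 1476

1476


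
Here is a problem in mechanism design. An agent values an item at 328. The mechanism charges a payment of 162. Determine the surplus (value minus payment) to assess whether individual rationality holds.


Step 1: Surplus = value - payment = 328 - 162 = 166
Step 2: IR is satisfied (surplus >= 0)

166


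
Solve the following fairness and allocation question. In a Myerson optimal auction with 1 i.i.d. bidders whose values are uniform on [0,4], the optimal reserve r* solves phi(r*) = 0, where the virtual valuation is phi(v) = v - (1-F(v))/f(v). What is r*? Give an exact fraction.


Step 1: For U[0,4], F(v) = v/4 and f(v) = 1/4
Step 2: phi(v) = v - (1 - v/4)/(1/4) = v - (4 - v) = 2v - 4
Step 3: Set phi(r*) = 0: 2r* - 4 = 0
Step 4: r* = 4/2 = 2 (the number of bidders n = 1 does not enter)

2


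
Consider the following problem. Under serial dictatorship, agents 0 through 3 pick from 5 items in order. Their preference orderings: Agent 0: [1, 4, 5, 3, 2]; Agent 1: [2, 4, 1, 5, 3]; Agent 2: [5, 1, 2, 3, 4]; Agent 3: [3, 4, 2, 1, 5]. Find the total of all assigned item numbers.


Step 1: Agent 0 picks item 1
Step 2: Agent 1 picks item 2
Step 3: Agent 2 picks item 5
Step 4: Agent 3 picks item 3
Step 5: Sum = 1 + 2 + 5 + 3 = 11

11


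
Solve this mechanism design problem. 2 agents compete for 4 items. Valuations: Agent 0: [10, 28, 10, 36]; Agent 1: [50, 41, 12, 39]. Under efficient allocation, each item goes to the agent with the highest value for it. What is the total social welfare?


Step 1: For each item, find the maximum value among all agents.
Step 2: Item 0 -> Agent 1 (value 50)
Step 3: Item 1 -> Agent 1 (value 41)
Step 4: Item 2 -> Agent 1 (value 12)
Step 5: Item 3 -> Agent 1 (value 39)
Step 6: Total welfare = 50 + 41 + 12 + 39 = 142

142


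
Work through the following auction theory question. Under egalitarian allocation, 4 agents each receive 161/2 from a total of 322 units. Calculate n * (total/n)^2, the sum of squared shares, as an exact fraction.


Step 1: Each agent's share = 322/4 = 161/2
Step 2: Square of each share = (161/2)^2 = 25921/4
Step 3: Sum of squares = 4 * 25921/4 = 25921

25921


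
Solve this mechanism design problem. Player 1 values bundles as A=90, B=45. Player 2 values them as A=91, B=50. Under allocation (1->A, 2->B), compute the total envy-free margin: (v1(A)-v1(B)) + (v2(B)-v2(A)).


Step 1: Player 1's margin = v1(A) - v1(B) = 90 - 45 = 45
Step 2: Player 2's margin = v2(B) - v2(A) = 50 - 91 = -41
Step 3: Total margin = 45 + -41 = 4

4


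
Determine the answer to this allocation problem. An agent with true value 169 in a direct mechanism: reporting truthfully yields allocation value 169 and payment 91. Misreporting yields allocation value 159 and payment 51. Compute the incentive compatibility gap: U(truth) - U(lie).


Step 1: U(truth) = value - payment = 169 - 91 = 78
Step 2: U(lie) = allocation - payment = 159 - 51 = 108
Step 3: IC gap = 78 - 108 = -30

-30


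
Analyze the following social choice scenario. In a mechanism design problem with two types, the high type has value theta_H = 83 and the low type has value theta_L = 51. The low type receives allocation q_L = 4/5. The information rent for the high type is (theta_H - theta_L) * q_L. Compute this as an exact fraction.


Step 1: theta_H - theta_L = 83 - 51 = 32
Step 2: Information rent = (theta_H - theta_L) * q_L
Step 3: = 32 * 4/5
Step 4: = 128/5

128/5


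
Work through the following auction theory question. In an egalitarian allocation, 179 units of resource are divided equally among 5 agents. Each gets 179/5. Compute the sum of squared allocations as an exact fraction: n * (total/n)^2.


Step 1: Each agent's share = 179/5
Step 2: Square of each share = (179/5)^2 = 32041/25
Step 3: Sum of squares = 5 * 32041/25 = 32041/5

32041/5


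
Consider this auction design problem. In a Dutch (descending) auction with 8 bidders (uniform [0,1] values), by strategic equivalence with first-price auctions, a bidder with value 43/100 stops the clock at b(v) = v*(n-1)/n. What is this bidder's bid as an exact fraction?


Step 1: Dutch auctions are strategically equivalent to first-price auctions
Step 2: The equilibrium bid is b(v) = v*(n-1)/n
Step 3: b = 43/100 * 7/8
Step 4: b = 301/800

301/800


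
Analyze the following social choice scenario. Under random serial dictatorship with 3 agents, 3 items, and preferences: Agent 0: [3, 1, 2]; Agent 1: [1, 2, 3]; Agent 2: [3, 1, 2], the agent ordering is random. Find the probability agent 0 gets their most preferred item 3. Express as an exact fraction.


Step 1: Agent 0 wants item 3
Step 2: There are 6 possible orderings of agents
Step 3: In 3 orderings, agent 0 gets item 3
Step 4: Probability = 3/6 = 1/2

1/2


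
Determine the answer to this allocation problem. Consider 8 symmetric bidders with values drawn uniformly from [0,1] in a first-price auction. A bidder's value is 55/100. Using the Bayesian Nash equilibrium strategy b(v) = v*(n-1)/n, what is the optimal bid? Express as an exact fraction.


Step 1: The symmetric BNE bidding function is b(v) = v * (n-1) / n
Step 2: Substitute v = 11/20 and n = 8
Step 3: b = 11/20 * 7/8
Step 4: b = 77/160

77/160


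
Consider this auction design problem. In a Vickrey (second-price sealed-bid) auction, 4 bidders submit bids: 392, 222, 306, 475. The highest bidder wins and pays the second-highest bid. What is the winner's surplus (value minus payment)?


Step 1: Sort bids in descending order: 475, 392, 306, 222
Step 2: The winning bid is the highest: 475
Step 3: The payment equals the second-highest bid: 392
Step 4: Surplus = winner's bid - payment = 475 - 392 = 83

83


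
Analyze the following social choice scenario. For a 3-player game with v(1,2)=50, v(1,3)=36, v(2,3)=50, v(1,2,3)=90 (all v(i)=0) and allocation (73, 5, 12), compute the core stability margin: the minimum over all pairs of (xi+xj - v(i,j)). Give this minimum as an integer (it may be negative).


Step 1: Slack for coalition (1,2): x1+x2 - v12 = 78 - 50 = 28
Step 2: Slack for coalition (1,3): x1+x3 - v13 = 85 - 36 = 49
Step 3: Slack for coalition (2,3): x2+x3 - v23 = 17 - 50 = -33
Step 4: Minimum slack = min(28, 49, -33) = -33, attained by (2,3); coalition (2,3) can block (slack < 0), so the allocation is not in the core

-33


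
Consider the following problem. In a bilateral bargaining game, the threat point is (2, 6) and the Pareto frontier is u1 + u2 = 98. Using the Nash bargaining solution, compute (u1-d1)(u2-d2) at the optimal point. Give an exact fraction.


Step 1: The Nash solution splits surplus symmetrically above the disagreement point
Step 2: u1 = (total + d1 - d2)/2 = (98 + 2 - 6)/2 = 47
Step 3: u2 = (total - d1 + d2)/2 = (98 - 2 + 6)/2 = 51
Step 4: Nash product = (47 - 2) * (51 - 6)
Step 5: = 45 * 45 = 2025

2025


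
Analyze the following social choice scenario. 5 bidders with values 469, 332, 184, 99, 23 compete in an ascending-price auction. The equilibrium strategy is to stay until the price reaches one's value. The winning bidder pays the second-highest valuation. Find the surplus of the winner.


Step 1: Identify the highest value: 469
Step 2: Identify the second-highest value: 332
Step 3: The final price = second-highest value = 332
Step 4: Surplus = 469 - 332 = 137

137


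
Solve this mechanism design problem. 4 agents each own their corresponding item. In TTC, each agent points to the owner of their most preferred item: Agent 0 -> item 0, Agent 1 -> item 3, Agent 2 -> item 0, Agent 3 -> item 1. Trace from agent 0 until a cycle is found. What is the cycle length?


Step 1: Trace the pointer graph from agent 0: 0 -> 0
Step 2: A cycle is detected when we revisit agent 0
Step 3: The cycle is: 0 -> 0
Step 4: Cycle length = 1

1


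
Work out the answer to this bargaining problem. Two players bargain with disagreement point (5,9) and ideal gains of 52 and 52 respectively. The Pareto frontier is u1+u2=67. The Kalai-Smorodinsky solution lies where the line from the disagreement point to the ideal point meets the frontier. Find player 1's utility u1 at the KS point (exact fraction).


Step 1: At the KS point, (u1-d1)/r1 = (u2-d2)/r2 = t and u1+u2 = 67
Step 2: u1 = d1 + r1*t and u2 = d2 + r2*t, so (d1 + r1*t) + (d2 + r2*t) = 67
Step 3: t = (67 - 5 - 9)/(52 + 52) = 53/104
Step 4: u1 = d1 + r1*t = 5 + 52 * 53/104 = 63/2
Step 5: (Check: u2 = d2 + r2*t = 71/2; u1+u2 = 63/2 + 71/2 = 67, on the frontier.)

63/2


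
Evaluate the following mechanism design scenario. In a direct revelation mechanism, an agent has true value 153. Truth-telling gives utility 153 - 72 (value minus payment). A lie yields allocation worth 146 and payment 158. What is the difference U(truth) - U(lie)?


Step 1: U(truth) = value - payment = 153 - 72 = 81
Step 2: U(lie) = allocation - payment = 146 - 158 = -12
Step 3: IC gap = 81 - (-12) = 93

93


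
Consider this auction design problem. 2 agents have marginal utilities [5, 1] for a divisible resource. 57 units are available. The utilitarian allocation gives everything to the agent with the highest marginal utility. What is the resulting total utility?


Step 1: The marginal utilities are [5, 1]
Step 2: The highest marginal utility is 5
Step 3: All 57 units go to that agent
Step 4: Total utility = 5 * 57 = 285

285


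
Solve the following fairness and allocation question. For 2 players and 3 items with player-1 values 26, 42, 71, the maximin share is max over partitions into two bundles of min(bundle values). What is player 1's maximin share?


Step 1: Item values = 26, 42, 71
Step 2: Enumerate all 2-bundle partitions and take the smaller bundle:
  Partition 1: {26} vs {42,71} -> bundles 26, 113; min = 26
  Partition 2: {42} vs {26,71} -> bundles 42, 97; min = 42
  Partition 3: {71} vs {26,42} -> bundles 71, 68; min = 68
Step 3: MMS = max(26, 42, 68) = 68

68


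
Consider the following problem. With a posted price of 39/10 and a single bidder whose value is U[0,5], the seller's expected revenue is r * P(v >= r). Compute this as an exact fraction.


Step 1: Posted price r = 39/10, value support [0,5]
Step 2: P(v >= r) = (5 - 39/10)/5 = 11/50
Step 3: Expected revenue = r * P(v >= r) = 39/10 * 11/50
Step 4: Revenue = 429/500

429/500


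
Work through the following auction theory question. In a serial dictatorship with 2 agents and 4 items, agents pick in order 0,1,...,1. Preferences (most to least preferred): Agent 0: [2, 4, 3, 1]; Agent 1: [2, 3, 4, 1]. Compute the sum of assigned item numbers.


Step 1: Agent 0 picks item 2
Step 2: Agent 1 picks item 3
Step 3: Sum = 2 + 3 = 5

5


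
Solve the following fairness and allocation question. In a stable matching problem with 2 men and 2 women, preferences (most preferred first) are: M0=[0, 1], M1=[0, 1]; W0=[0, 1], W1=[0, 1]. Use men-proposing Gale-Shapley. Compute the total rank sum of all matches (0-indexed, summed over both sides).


Step 1: Run Gale-Shapley (men propose, women hold best offer):
  M0 proposes to W0; she accepts
  M1 proposes to W0; rejected
  M1 proposes to W1; she accepts
Step 2: Final matching: W0-M0, W1-M1
Step 3: 0-indexed ranks (man's rank of his match, then woman's): 0 + 0 + 1 + 1
Step 4: Total rank sum = 2

2


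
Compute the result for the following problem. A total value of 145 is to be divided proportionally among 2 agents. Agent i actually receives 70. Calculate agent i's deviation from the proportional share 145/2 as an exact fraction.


Step 1: Proportional share = 145/2
Step 2: Agent's actual allocation = 70
Step 3: Excess = 70 - 145/2 = -5/2

-5/2


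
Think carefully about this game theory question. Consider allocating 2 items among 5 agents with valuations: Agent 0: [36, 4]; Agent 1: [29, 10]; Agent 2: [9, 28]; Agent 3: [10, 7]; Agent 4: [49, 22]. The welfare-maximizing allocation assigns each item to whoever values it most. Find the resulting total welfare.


Step 1: For each item, find the maximum value among all agents.
Step 2: Item 0 -> Agent 4 (value 49)
Step 3: Item 1 -> Agent 2 (value 28)
Step 4: Total welfare = 49 + 28 = 77

77


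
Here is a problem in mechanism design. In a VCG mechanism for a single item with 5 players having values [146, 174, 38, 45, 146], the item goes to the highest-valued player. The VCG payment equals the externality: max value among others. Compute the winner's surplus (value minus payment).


Step 1: The winner is the agent with the highest value: agent 1 with value 174
Step 2: Values of other agents: [146, 38, 45, 146]
Step 3: VCG payment = max of others' values = 146
Step 4: Surplus = 174 - 146 = 28

28


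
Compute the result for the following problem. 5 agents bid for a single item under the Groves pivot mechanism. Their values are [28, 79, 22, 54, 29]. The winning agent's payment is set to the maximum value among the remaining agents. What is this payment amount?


Step 1: The efficient winner is agent 1 with value 79
Step 2: Other agents' values: [28, 22, 54, 29]
Step 3: Pivot payment = max(others) = 54
Step 4: The winner pays 54

54


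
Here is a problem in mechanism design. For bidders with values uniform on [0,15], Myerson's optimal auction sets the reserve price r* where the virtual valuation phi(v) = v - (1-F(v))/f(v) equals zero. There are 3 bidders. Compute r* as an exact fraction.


Step 1: For U[0,15], F(v) = v/15 and f(v) = 1/15
Step 2: phi(v) = v - (1 - v/15)/(1/15) = v - (15 - v) = 2v - 15
Step 3: Set phi(r*) = 0: 2r* - 15 = 0
Step 4: r* = 15/2 (the number of bidders n = 3 does not enter)

15/2


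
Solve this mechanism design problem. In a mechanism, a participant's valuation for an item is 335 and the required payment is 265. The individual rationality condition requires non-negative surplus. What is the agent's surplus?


Step 1: Surplus = value - payment = 335 - 265 = 70
Step 2: IR is satisfied (surplus >= 0)

70


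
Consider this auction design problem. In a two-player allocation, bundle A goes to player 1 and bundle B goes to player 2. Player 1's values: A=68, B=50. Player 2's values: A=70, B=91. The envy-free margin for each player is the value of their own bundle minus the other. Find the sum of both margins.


Step 1: Player 1's margin = v1(A) - v1(B) = 68 - 50 = 18
Step 2: Player 2's margin = v2(B) - v2(A) = 91 - 70 = 21
Step 3: Total margin = 18 + 21 = 39

39


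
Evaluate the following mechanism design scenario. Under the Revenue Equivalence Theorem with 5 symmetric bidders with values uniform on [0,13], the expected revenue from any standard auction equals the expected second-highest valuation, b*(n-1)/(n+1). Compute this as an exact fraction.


Step 1: By Revenue Equivalence, expected revenue = b*(n-1)/(n+1)
Step 2: Substituting n = 5, b = 13
Step 3: Revenue = 13*(5-1)/(5+1) = 13*4/6
Step 4: Revenue = 52/6 = 26/3

26/3


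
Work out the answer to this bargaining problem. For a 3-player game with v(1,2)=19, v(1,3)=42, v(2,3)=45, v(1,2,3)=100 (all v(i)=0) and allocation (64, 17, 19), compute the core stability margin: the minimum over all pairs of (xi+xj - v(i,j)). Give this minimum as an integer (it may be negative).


Step 1: Slack for coalition (1,2): x1+x2 - v12 = 81 - 19 = 62
Step 2: Slack for coalition (1,3): x1+x3 - v13 = 83 - 42 = 41
Step 3: Slack for coalition (2,3): x2+x3 - v23 = 36 - 45 = -9
Step 4: Minimum slack = min(62, 41, -9) = -9, attained by (2,3); coalition (2,3) can block (slack < 0), so the allocation is not in the core

-9


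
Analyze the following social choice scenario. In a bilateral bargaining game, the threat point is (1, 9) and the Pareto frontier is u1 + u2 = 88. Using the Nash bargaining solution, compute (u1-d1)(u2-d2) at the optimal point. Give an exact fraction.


Step 1: The Nash solution splits surplus symmetrically above the disagreement point
Step 2: u1 = (total + d1 - d2)/2 = (88 + 1 - 9)/2 = 40
Step 3: u2 = (total - d1 + d2)/2 = (88 - 1 + 9)/2 = 48
Step 4: Nash product = (40 - 1) * (48 - 9)
Step 5: = 39 * 39 = 1521

1521


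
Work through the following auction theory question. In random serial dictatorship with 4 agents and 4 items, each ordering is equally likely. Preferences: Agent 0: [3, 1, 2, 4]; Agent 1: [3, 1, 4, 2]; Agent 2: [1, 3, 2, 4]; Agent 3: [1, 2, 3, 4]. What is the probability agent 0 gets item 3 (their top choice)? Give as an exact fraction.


Step 1: Agent 0 wants item 3
Step 2: There are 24 possible orderings of agents
Step 3: In 11 orderings, agent 0 gets item 3
Step 4: Probability = 11/24

11/24


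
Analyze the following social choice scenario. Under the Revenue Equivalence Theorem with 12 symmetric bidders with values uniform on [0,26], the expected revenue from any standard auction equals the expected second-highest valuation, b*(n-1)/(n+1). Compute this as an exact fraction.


Step 1: By Revenue Equivalence, expected revenue = b*(n-1)/(n+1)
Step 2: Substituting n = 12, b = 26
Step 3: Revenue = 26*(12-1)/(12+1) = 26*11/13
Step 4: Revenue = 286/13 = 22

22


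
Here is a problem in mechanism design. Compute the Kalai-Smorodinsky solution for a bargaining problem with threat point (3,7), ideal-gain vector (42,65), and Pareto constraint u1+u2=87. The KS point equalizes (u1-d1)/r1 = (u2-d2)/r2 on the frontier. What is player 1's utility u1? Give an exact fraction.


Step 1: At the KS point, (u1-d1)/r1 = (u2-d2)/r2 = t and u1+u2 = 87
Step 2: u1 = d1 + r1*t and u2 = d2 + r2*t, so (d1 + r1*t) + (d2 + r2*t) = 87
Step 3: t = (87 - 3 - 7)/(42 + 65) = 77/107
Step 4: u1 = d1 + r1*t = 3 + 42 * 77/107 = 3555/107
Step 5: (Check: u2 = d2 + r2*t = 5754/107; u1+u2 = 3555/107 + 5754/107 = 87, on the frontier.)

3555/107


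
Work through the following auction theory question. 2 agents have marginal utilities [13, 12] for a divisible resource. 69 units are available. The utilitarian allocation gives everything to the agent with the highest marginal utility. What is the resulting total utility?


Step 1: The marginal utilities are [13, 12]
Step 2: The highest marginal utility is 13
Step 3: All 69 units go to that agent
Step 4: Total utility = 13 * 69 = 897

897


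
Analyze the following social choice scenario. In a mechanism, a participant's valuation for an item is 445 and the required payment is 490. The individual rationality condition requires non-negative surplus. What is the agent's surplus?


Step 1: Surplus = value - payment = 445 - 490 = -45
Step 2: IR is violated (surplus < 0)

-45


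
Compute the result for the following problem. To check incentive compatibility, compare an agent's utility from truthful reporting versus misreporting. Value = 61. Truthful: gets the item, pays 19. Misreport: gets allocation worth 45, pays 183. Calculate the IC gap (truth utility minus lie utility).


Step 1: U(truth) = value - payment = 61 - 19 = 42
Step 2: U(lie) = allocation - payment = 45 - 183 = -138
Step 3: IC gap = 42 - (-138) = 180

180


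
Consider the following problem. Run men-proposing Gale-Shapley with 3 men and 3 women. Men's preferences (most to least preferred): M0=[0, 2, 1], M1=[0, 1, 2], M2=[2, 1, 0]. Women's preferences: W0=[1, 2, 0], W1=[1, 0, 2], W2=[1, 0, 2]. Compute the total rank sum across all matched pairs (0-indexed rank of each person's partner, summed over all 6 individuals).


Step 1: Run Gale-Shapley (men propose, women hold best offer):
  M0 proposes to W0; she accepts
  M1 proposes to W0; she switches from M0
  M2 proposes to W2; she accepts
  M0 proposes to W2; she switches from M2
  M2 proposes to W1; she accepts
Step 2: Final matching: W0-M1, W1-M2, W2-M0
Step 3: 0-indexed ranks (man's rank of his match, then woman's): 0 + 0 + 1 + 2 + 1 + 1
Step 4: Total rank sum = 5

5


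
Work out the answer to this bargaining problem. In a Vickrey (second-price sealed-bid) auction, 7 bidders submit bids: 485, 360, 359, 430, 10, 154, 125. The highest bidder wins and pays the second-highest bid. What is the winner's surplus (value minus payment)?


Step 1: Sort bids in descending order: 485, 430, 360, 359, 154, 125, 10
Step 2: The winning bid is the highest: 485
Step 3: The payment equals the second-highest bid: 430
Step 4: Surplus = winner's bid - payment = 485 - 430 = 55

55


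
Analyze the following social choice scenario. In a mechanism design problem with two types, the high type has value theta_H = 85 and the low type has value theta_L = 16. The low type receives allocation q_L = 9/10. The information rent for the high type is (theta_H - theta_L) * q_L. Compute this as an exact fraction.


Step 1: theta_H - theta_L = 85 - 16 = 69
Step 2: Information rent = (theta_H - theta_L) * q_L
Step 3: = 69 * 9/10
Step 4: = 621/10

621/10


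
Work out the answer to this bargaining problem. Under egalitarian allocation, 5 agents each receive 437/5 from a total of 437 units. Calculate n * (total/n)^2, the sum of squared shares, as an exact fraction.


Step 1: Each agent's share = 437/5
Step 2: Square of each share = (437/5)^2 = 190969/25
Step 3: Sum of squares = 5 * 190969/25 = 190969/5

190969/5


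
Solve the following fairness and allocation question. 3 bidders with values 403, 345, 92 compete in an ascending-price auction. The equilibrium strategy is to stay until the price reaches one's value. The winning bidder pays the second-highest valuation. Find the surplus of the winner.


Step 1: Identify the highest value: 403
Step 2: Identify the second-highest value: 345
Step 3: The final price = second-highest value = 345
Step 4: Surplus = 403 - 345 = 58

58


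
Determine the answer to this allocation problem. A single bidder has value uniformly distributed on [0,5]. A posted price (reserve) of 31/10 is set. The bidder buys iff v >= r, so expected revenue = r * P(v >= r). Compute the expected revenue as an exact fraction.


Step 1: Posted price r = 31/10, value support [0,5]
Step 2: P(v >= r) = (5 - 31/10)/5 = 19/50
Step 3: Expected revenue = r * P(v >= r) = 31/10 * 19/50
Step 4: Revenue = 589/500

589/500


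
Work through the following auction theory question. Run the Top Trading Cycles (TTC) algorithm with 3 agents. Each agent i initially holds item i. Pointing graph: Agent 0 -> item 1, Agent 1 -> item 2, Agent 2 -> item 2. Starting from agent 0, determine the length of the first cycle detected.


Step 1: Trace the pointer graph from agent 0: 0 -> 1 -> 2 -> 2
Step 2: A cycle is detected when we revisit agent 2
Step 3: The cycle is: 2 -> 2
Step 4: Cycle length = 1

1


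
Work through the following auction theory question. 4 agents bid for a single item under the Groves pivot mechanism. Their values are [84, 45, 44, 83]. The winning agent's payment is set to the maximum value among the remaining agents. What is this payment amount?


Step 1: The efficient winner is agent 0 with value 84
Step 2: Other agents' values: [45, 44, 83]
Step 3: Pivot payment = max(others) = 83
Step 4: The winner pays 83

83


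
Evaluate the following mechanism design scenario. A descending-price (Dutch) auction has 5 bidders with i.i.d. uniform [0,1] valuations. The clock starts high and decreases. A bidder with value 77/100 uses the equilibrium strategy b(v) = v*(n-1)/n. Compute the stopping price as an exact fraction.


Step 1: Dutch auctions are strategically equivalent to first-price auctions
Step 2: The equilibrium bid is b(v) = v*(n-1)/n
Step 3: b = 77/100 * 4/5
Step 4: b = 77/125

77/125
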